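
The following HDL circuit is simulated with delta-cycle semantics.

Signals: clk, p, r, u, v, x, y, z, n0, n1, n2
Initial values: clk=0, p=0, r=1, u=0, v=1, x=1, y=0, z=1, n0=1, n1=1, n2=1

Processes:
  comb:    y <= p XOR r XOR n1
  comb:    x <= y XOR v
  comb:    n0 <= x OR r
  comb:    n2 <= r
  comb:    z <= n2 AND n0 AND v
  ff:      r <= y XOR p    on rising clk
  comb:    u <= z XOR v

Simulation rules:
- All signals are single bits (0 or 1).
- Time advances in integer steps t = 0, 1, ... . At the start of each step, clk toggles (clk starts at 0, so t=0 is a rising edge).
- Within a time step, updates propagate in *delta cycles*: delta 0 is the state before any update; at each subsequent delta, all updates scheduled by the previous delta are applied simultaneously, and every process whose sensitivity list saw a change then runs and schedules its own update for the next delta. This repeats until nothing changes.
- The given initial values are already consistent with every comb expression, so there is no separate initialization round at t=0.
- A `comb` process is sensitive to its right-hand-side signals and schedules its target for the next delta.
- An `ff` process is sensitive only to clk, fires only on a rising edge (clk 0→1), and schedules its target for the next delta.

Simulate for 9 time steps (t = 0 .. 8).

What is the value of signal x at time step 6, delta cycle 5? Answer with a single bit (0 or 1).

t0.Δ0 u=0 v=1 z=1 n0=1 clk=0 x=1 n2=1 p=0 r=1 y=0 n1=1
t0.Δ1 u=0 v=1 z=1 n0=1 clk=1 x=1 n2=1 p=0 r=1 y=0 n1=1
t0.Δ2 u=0 v=1 z=1 n0=1 clk=1 x=1 n2=1 p=0 r=0 y=0 n1=1
t0.Δ3 u=0 v=1 z=1 n0=1 clk=1 x=1 n2=0 p=0 r=0 y=1 n1=1
t0.Δ4 u=0 v=1 z=0 n0=1 clk=1 x=0 n2=0 p=0 r=0 y=1 n1=1
t0.Δ5 u=1 v=1 z=0 n0=0 clk=1 x=0 n2=0 p=0 r=0 y=1 n1=1
t1.Δ0 u=1 v=1 z=0 n0=0 clk=1 x=0 n2=0 p=0 r=0 y=1 n1=1
t1.Δ1 u=1 v=1 z=0 n0=0 clk=0 x=0 n2=0 p=0 r=0 y=1 n1=1
t2.Δ0 u=1 v=1 z=0 n0=0 clk=0 x=0 n2=0 p=0 r=0 y=1 n1=1
t2.Δ1 u=1 v=1 z=0 n0=0 clk=1 x=0 n2=0 p=0 r=0 y=1 n1=1
t2.Δ2 u=1 v=1 z=0 n0=0 clk=1 x=0 n2=0 p=0 r=1 y=1 n1=1
t2.Δ3 u=1 v=1 z=0 n0=1 clk=1 x=0 n2=1 p=0 r=1 y=0 n1=1
t2.Δ4 u=1 v=1 z=1 n0=1 clk=1 x=1 n2=1 p=0 r=1 y=0 n1=1
t2.Δ5 u=0 v=1 z=1 n0=1 clk=1 x=1 n2=1 p=0 r=1 y=0 n1=1
t3.Δ0 u=0 v=1 z=1 n0=1 clk=1 x=1 n2=1 p=0 r=1 y=0 n1=1
t3.Δ1 u=0 v=1 z=1 n0=1 clk=0 x=1 n2=1 p=0 r=1 y=0 n1=1
t4.Δ0 u=0 v=1 z=1 n0=1 clk=0 x=1 n2=1 p=0 r=1 y=0 n1=1
t4.Δ1 u=0 v=1 z=1 n0=1 clk=1 x=1 n2=1 p=0 r=1 y=0 n1=1
t4.Δ2 u=0 v=1 z=1 n0=1 clk=1 x=1 n2=1 p=0 r=0 y=0 n1=1
t4.Δ3 u=0 v=1 z=1 n0=1 clk=1 x=1 n2=0 p=0 r=0 y=1 n1=1
t4.Δ4 u=0 v=1 z=0 n0=1 clk=1 x=0 n2=0 p=0 r=0 y=1 n1=1
t4.Δ5 u=1 v=1 z=0 n0=0 clk=1 x=0 n2=0 p=0 r=0 y=1 n1=1
t5.Δ0 u=1 v=1 z=0 n0=0 clk=1 x=0 n2=0 p=0 r=0 y=1 n1=1
t5.Δ1 u=1 v=1 z=0 n0=0 clk=0 x=0 n2=0 p=0 r=0 y=1 n1=1
t6.Δ0 u=1 v=1 z=0 n0=0 clk=0 x=0 n2=0 p=0 r=0 y=1 n1=1
t6.Δ1 u=1 v=1 z=0 n0=0 clk=1 x=0 n2=0 p=0 r=0 y=1 n1=1
t6.Δ2 u=1 v=1 z=0 n0=0 clk=1 x=0 n2=0 p=0 r=1 y=1 n1=1
t6.Δ3 u=1 v=1 z=0 n0=1 clk=1 x=0 n2=1 p=0 r=1 y=0 n1=1
t6.Δ4 u=1 v=1 z=1 n0=1 clk=1 x=1 n2=1 p=0 r=1 y=0 n1=1
t6.Δ5 u=0 v=1 z=1 n0=1 clk=1 x=1 n2=1 p=0 r=1 y=0 n1=1
t7.Δ0 u=0 v=1 z=1 n0=1 clk=1 x=1 n2=1 p=0 r=1 y=0 n1=1
t7.Δ1 u=0 v=1 z=1 n0=1 clk=0 x=1 n2=1 p=0 r=1 y=0 n1=1
t8.Δ0 u=0 v=1 z=1 n0=1 clk=0 x=1 n2=1 p=0 r=1 y=0 n1=1
t8.Δ1 u=0 v=1 z=1 n0=1 clk=1 x=1 n2=1 p=0 r=1 y=0 n1=1
t8.Δ2 u=0 v=1 z=1 n0=1 clk=1 x=1 n2=1 p=0 r=0 y=0 n1=1
t8.Δ3 u=0 v=1 z=1 n0=1 clk=1 x=1 n2=0 p=0 r=0 y=1 n1=1
t8.Δ4 u=0 v=1 z=0 n0=1 clk=1 x=0 n2=0 p=0 r=0 y=1 n1=1
t8.Δ5 u=1 v=1 z=0 n0=0 clk=1 x=0 n2=0 p=0 r=0 y=1 n1=1

1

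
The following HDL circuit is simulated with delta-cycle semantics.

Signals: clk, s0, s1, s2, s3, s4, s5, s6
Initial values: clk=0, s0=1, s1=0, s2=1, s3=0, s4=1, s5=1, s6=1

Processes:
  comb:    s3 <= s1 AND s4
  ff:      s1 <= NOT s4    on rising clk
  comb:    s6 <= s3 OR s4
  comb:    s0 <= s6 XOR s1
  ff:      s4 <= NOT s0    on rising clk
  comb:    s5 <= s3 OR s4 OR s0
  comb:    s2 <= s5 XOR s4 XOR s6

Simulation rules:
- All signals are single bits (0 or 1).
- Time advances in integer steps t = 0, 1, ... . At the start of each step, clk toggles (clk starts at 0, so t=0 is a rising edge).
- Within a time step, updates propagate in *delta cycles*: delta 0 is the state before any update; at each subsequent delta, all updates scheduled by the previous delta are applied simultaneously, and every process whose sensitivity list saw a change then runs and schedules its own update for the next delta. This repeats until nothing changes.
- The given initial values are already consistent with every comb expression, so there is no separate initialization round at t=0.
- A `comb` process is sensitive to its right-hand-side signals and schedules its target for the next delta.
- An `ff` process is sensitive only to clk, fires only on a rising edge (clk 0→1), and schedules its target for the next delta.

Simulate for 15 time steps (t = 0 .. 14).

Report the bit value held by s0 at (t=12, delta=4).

t0.Δ0 s2=1 s3=0 s6=1 s5=1 s0=1 s1=0 clk=0 s4=1
t0.Δ1 s2=1 s3=0 s6=1 s5=1 s0=1 s1=0 clk=1 s4=1
t0.Δ2 s2=1 s3=0 s6=1 s5=1 s0=1 s1=0 clk=1 s4=0
t0.Δ3 s2=0 s3=0 s6=0 s5=1 s0=1 s1=0 clk=1 s4=0
t0.Δ4 s2=1 s3=0 s6=0 s5=1 s0=0 s1=0 clk=1 s4=0
t0.Δ5 s2=1 s3=0 s6=0 s5=0 s0=0 s1=0 clk=1 s4=0
t0.Δ6 s2=0 s3=0 s6=0 s5=0 s0=0 s1=0 clk=1 s4=0
t1.Δ0 s2=0 s3=0 s6=0 s5=0 s0=0 s1=0 clk=1 s4=0
t1.Δ1 s2=0 s3=0 s6=0 s5=0 s0=0 s1=0 clk=0 s4=0
t2.Δ0 s2=0 s3=0 s6=0 s5=0 s0=0 s1=0 clk=0 s4=0
t2.Δ1 s2=0 s3=0 s6=0 s5=0 s0=0 s1=0 clk=1 s4=0
t2.Δ2 s2=0 s3=0 s6=0 s5=0 s0=0 s1=1 clk=1 s4=1
t2.Δ3 s2=1 s3=1 s6=1 s5=1 s0=1 s1=1 clk=1 s4=1
t2.Δ4 s2=1 s3=1 s6=1 s5=1 s0=0 s1=1 clk=1 s4=1
t3.Δ0 s2=1 s3=1 s6=1 s5=1 s0=0 s1=1 clk=1 s4=1
t3.Δ1 s2=1 s3=1 s6=1 s5=1 s0=0 s1=1 clk=0 s4=1
t4.Δ0 s2=1 s3=1 s6=1 s5=1 s0=0 s1=1 clk=0 s4=1
t4.Δ1 s2=1 s3=1 s6=1 s5=1 s0=0 s1=1 clk=1 s4=1
t4.Δ2 s2=1 s3=1 s6=1 s5=1 s0=0 s1=0 clk=1 s4=1
t4.Δ3 s2=1 s3=0 s6=1 s5=1 s0=1 s1=0 clk=1 s4=1
t5.Δ0 s2=1 s3=0 s6=1 s5=1 s0=1 s1=0 clk=1 s4=1
t5.Δ1 s2=1 s3=0 s6=1 s5=1 s0=1 s1=0 clk=0 s4=1
t6.Δ0 s2=1 s3=0 s6=1 s5=1 s0=1 s1=0 clk=0 s4=1
t6.Δ1 s2=1 s3=0 s6=1 s5=1 s0=1 s1=0 clk=1 s4=1
t6.Δ2 s2=1 s3=0 s6=1 s5=1 s0=1 s1=0 clk=1 s4=0
t6.Δ3 s2=0 s3=0 s6=0 s5=1 s0=1 s1=0 clk=1 s4=0
t6.Δ4 s2=1 s3=0 s6=0 s5=1 s0=0 s1=0 clk=1 s4=0
t6.Δ5 s2=1 s3=0 s6=0 s5=0 s0=0 s1=0 clk=1 s4=0
t6.Δ6 s2=0 s3=0 s6=0 s5=0 s0=0 s1=0 clk=1 s4=0
t7.Δ0 s2=0 s3=0 s6=0 s5=0 s0=0 s1=0 clk=1 s4=0
t7.Δ1 s2=0 s3=0 s6=0 s5=0 s0=0 s1=0 clk=0 s4=0
t8.Δ0 s2=0 s3=0 s6=0 s5=0 s0=0 s1=0 clk=0 s4=0
t8.Δ1 s2=0 s3=0 s6=0 s5=0 s0=0 s1=0 clk=1 s4=0
t8.Δ2 s2=0 s3=0 s6=0 s5=0 s0=0 s1=1 clk=1 s4=1
t8.Δ3 s2=1 s3=1 s6=1 s5=1 s0=1 s1=1 clk=1 s4=1
t8.Δ4 s2=1 s3=1 s6=1 s5=1 s0=0 s1=1 clk=1 s4=1
t9.Δ0 s2=1 s3=1 s6=1 s5=1 s0=0 s1=1 clk=1 s4=1
t9.Δ1 s2=1 s3=1 s6=1 s5=1 s0=0 s1=1 clk=0 s4=1
t10.Δ0 s2=1 s3=1 s6=1 s5=1 s0=0 s1=1 clk=0 s4=1
t10.Δ1 s2=1 s3=1 s6=1 s5=1 s0=0 s1=1 clk=1 s4=1
t10.Δ2 s2=1 s3=1 s6=1 s5=1 s0=0 s1=0 clk=1 s4=1
t10.Δ3 s2=1 s3=0 s6=1 s5=1 s0=1 s1=0 clk=1 s4=1
t11.Δ0 s2=1 s3=0 s6=1 s5=1 s0=1 s1=0 clk=1 s4=1
t11.Δ1 s2=1 s3=0 s6=1 s5=1 s0=1 s1=0 clk=0 s4=1
t12.Δ0 s2=1 s3=0 s6=1 s5=1 s0=1 s1=0 clk=0 s4=1
t12.Δ1 s2=1 s3=0 s6=1 s5=1 s0=1 s1=0 clk=1 s4=1
t12.Δ2 s2=1 s3=0 s6=1 s5=1 s0=1 s1=0 clk=1 s4=0
t12.Δ3 s2=0 s3=0 s6=0 s5=1 s0=1 s1=0 clk=1 s4=0
t12.Δ4 s2=1 s3=0 s6=0 s5=1 s0=0 s1=0 clk=1 s4=0
t12.Δ5 s2=1 s3=0 s6=0 s5=0 s0=0 s1=0 clk=1 s4=0
t12.Δ6 s2=0 s3=0 s6=0 s5=0 s0=0 s1=0 clk=1 s4=0
t13.Δ0 s2=0 s3=0 s6=0 s5=0 s0=0 s1=0 clk=1 s4=0
t13.Δ1 s2=0 s3=0 s6=0 s5=0 s0=0 s1=0 clk=0 s4=0
t14.Δ0 s2=0 s3=0 s6=0 s5=0 s0=0 s1=0 clk=0 s4=0
t14.Δ1 s2=0 s3=0 s6=0 s5=0 s0=0 s1=0 clk=1 s4=0
t14.Δ2 s2=0 s3=0 s6=0 s5=0 s0=0 s1=1 clk=1 s4=1
t14.Δ3 s2=1 s3=1 s6=1 s5=1 s0=1 s1=1 clk=1 s4=1
t14.Δ4 s2=1 s3=1 s6=1 s5=1 s0=0 s1=1 clk=1 s4=1

0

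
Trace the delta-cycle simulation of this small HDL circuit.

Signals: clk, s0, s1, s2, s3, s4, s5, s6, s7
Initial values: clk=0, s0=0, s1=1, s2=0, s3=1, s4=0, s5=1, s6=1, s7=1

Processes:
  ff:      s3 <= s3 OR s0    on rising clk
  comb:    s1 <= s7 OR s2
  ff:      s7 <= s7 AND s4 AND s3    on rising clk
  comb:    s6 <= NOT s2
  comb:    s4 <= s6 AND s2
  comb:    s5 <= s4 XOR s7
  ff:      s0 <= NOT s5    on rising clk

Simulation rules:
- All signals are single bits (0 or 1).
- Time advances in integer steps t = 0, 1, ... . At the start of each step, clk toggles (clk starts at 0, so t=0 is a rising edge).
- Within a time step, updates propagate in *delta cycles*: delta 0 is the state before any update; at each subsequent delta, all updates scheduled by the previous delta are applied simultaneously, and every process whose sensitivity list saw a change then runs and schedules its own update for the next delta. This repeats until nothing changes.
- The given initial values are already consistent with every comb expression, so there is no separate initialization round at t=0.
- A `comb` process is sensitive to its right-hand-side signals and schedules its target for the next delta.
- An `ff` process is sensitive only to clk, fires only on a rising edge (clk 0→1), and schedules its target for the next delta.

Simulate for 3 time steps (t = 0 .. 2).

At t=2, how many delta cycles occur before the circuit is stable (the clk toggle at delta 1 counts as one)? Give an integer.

[bits: s3,s5,s4,clk,s7,s0,s6,s2,s1]
t=0: Δ0=110010101 Δ1=110110101 Δ2=110100101 Δ3=100100100 | 3Δ
t=1: Δ0=100100100 Δ1=100000100 | 1Δ
t=2: Δ0=100000100 Δ1=100100100 Δ2=100101100 | 2Δ

2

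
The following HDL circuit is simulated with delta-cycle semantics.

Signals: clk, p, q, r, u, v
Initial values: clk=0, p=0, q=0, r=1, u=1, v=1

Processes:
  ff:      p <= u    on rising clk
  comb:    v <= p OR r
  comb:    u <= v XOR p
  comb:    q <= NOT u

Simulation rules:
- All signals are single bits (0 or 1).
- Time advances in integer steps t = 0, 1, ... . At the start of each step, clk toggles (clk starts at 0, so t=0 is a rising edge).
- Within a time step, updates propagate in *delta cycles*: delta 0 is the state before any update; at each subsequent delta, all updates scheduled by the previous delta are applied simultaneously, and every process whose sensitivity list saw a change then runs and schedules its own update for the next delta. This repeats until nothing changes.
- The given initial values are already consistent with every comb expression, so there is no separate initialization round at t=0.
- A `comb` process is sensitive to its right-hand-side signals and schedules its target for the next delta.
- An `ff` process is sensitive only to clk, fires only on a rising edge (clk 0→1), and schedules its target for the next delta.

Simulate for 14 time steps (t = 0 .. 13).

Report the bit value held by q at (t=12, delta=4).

1

t=0 Δ0: p=0 v=1 u=1 r=1 clk=0 q=0
  Δ1: clk:0→1
  Δ2: p:0→1
  Δ3: u:1→0
  Δ4: q:0→1
  (4Δ to stable)
t=1 Δ0: p=1 v=1 u=0 r=1 clk=1 q=1
  Δ1: clk:1→0
  (1Δ to stable)
t=2 Δ0: p=1 v=1 u=0 r=1 clk=0 q=1
  Δ1: clk:0→1
  Δ2: p:1→0
  Δ3: u:0→1
  Δ4: q:1→0
  (4Δ to stable)
t=3 Δ0: p=0 v=1 u=1 r=1 clk=1 q=0
  Δ1: clk:1→0
  (1Δ to stable)
t=4 Δ0: p=0 v=1 u=1 r=1 clk=0 q=0
  Δ1: clk:0→1
  Δ2: p:0→1
  Δ3: u:1→0
  Δ4: q:0→1
  (4Δ to stable)
t=5 Δ0: p=1 v=1 u=0 r=1 clk=1 q=1
  Δ1: clk:1→0
  (1Δ to stable)
t=6 Δ0: p=1 v=1 u=0 r=1 clk=0 q=1
  Δ1: clk:0→1
  Δ2: p:1→0
  Δ3: u:0→1
  Δ4: q:1→0
  (4Δ to stable)
t=7 Δ0: p=0 v=1 u=1 r=1 clk=1 q=0
  Δ1: clk:1→0
  (1Δ to stable)
t=8 Δ0: p=0 v=1 u=1 r=1 clk=0 q=0
  Δ1: clk:0→1
  Δ2: p:0→1
  Δ3: u:1→0
  Δ4: q:0→1
  (4Δ to stable)
t=9 Δ0: p=1 v=1 u=0 r=1 clk=1 q=1
  Δ1: clk:1→0
  (1Δ to stable)
t=10 Δ0: p=1 v=1 u=0 r=1 clk=0 q=1
  Δ1: clk:0→1
  Δ2: p:1→0
  Δ3: u:0→1
  Δ4: q:1→0
  (4Δ to stable)
t=11 Δ0: p=0 v=1 u=1 r=1 clk=1 q=0
  Δ1: clk:1→0
  (1Δ to stable)
t=12 Δ0: p=0 v=1 u=1 r=1 clk=0 q=0
  Δ1: clk:0→1
  Δ2: p:0→1
  Δ3: u:1→0
  Δ4: q:0→1
  (4Δ to stable)
t=13 Δ0: p=1 v=1 u=0 r=1 clk=1 q=1
  Δ1: clk:1→0
  (1Δ to stable)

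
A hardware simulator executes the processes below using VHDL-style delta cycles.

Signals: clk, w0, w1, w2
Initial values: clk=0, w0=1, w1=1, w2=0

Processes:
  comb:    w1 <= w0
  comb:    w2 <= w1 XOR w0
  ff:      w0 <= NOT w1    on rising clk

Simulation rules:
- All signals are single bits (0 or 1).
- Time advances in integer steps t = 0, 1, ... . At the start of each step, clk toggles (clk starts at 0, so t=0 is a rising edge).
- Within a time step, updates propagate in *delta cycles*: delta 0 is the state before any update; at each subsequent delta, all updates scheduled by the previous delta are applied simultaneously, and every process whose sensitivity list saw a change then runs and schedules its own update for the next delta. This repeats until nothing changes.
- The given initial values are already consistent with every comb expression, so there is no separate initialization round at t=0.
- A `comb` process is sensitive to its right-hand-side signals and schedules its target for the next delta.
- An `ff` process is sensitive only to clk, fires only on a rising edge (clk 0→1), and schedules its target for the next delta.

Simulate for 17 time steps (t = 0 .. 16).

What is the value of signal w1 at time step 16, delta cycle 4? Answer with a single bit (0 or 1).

0

t=0 Δ0: w0=1 w1=1 clk=0 w2=0
  Δ1: clk:0→1
  Δ2: w0:1→0
  Δ3: w1:1→0, w2:0→1
  Δ4: w2:1→0
  (4Δ to stable)
t=1 Δ0: w0=0 w1=0 clk=1 w2=0
  Δ1: clk:1→0
  (1Δ to stable)
t=2 Δ0: w0=0 w1=0 clk=0 w2=0
  Δ1: clk:0→1
  Δ2: w0:0→1
  Δ3: w1:0→1, w2:0→1
  Δ4: w2:1→0
  (4Δ to stable)
t=3 Δ0: w0=1 w1=1 clk=1 w2=0
  Δ1: clk:1→0
  (1Δ to stable)
t=4 Δ0: w0=1 w1=1 clk=0 w2=0
  Δ1: clk:0→1
  Δ2: w0:1→0
  Δ3: w1:1→0, w2:0→1
  Δ4: w2:1→0
  (4Δ to stable)
t=5 Δ0: w0=0 w1=0 clk=1 w2=0
  Δ1: clk:1→0
  (1Δ to stable)
t=6 Δ0: w0=0 w1=0 clk=0 w2=0
  Δ1: clk:0→1
  Δ2: w0:0→1
  Δ3: w1:0→1, w2:0→1
  Δ4: w2:1→0
  (4Δ to stable)
t=7 Δ0: w0=1 w1=1 clk=1 w2=0
  Δ1: clk:1→0
  (1Δ to stable)
t=8 Δ0: w0=1 w1=1 clk=0 w2=0
  Δ1: clk:0→1
  Δ2: w0:1→0
  Δ3: w1:1→0, w2:0→1
  Δ4: w2:1→0
  (4Δ to stable)
t=9 Δ0: w0=0 w1=0 clk=1 w2=0
  Δ1: clk:1→0
  (1Δ to stable)
t=10 Δ0: w0=0 w1=0 clk=0 w2=0
  Δ1: clk:0→1
  Δ2: w0:0→1
  Δ3: w1:0→1, w2:0→1
  Δ4: w2:1→0
  (4Δ to stable)
t=11 Δ0: w0=1 w1=1 clk=1 w2=0
  Δ1: clk:1→0
  (1Δ to stable)
t=12 Δ0: w0=1 w1=1 clk=0 w2=0
  Δ1: clk:0→1
  Δ2: w0:1→0
  Δ3: w1:1→0, w2:0→1
  Δ4: w2:1→0
  (4Δ to stable)
t=13 Δ0: w0=0 w1=0 clk=1 w2=0
  Δ1: clk:1→0
  (1Δ to stable)
t=14 Δ0: w0=0 w1=0 clk=0 w2=0
  Δ1: clk:0→1
  Δ2: w0:0→1
  Δ3: w1:0→1, w2:0→1
  Δ4: w2:1→0
  (4Δ to stable)
t=15 Δ0: w0=1 w1=1 clk=1 w2=0
  Δ1: clk:1→0
  (1Δ to stable)
t=16 Δ0: w0=1 w1=1 clk=0 w2=0
  Δ1: clk:0→1
  Δ2: w0:1→0
  Δ3: w1:1→0, w2:0→1
  Δ4: w2:1→0
  (4Δ to stable)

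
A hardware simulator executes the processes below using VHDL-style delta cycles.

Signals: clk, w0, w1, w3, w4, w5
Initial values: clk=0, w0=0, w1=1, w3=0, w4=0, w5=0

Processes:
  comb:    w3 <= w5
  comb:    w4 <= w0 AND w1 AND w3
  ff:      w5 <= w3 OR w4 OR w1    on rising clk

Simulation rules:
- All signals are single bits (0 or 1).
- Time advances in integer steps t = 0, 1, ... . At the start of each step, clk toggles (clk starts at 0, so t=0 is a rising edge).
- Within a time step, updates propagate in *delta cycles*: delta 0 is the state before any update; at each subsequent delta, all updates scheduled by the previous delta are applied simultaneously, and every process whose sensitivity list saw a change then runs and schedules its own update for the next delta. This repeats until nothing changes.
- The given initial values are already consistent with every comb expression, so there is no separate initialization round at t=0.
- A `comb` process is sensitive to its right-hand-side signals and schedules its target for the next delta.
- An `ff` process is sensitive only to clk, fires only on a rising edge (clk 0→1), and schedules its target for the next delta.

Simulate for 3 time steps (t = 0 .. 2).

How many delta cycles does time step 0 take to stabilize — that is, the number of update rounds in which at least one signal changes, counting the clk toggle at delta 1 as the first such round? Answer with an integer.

3

[bits: w4,w5,clk,w0,w3,w1]
t=0: Δ0=000001 Δ1=001001 Δ2=011001 Δ3=011011 | 3Δ
t=1: Δ0=011011 Δ1=010011 | 1Δ
t=2: Δ0=010011 Δ1=011011 | 1Δ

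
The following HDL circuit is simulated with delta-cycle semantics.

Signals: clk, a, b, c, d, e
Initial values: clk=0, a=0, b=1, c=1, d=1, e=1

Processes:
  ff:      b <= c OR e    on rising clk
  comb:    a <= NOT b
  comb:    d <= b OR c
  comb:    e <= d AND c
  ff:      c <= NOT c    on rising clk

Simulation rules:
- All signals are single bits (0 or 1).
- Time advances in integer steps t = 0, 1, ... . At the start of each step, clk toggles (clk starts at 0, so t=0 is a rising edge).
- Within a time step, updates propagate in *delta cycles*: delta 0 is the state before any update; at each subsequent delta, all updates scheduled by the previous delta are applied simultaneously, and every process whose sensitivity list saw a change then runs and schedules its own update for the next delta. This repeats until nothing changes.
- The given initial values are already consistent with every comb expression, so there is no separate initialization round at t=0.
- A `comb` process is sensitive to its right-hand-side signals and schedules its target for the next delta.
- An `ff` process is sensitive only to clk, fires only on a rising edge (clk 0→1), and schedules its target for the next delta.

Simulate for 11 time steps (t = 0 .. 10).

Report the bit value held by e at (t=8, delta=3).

t0.Δ0 c=1 a=0 clk=0 d=1 e=1 b=1
t0.Δ1 c=1 a=0 clk=1 d=1 e=1 b=1
t0.Δ2 c=0 a=0 clk=1 d=1 e=1 b=1
t0.Δ3 c=0 a=0 clk=1 d=1 e=0 b=1
t1.Δ0 c=0 a=0 clk=1 d=1 e=0 b=1
t1.Δ1 c=0 a=0 clk=0 d=1 e=0 b=1
t2.Δ0 c=0 a=0 clk=0 d=1 e=0 b=1
t2.Δ1 c=0 a=0 clk=1 d=1 e=0 b=1
t2.Δ2 c=1 a=0 clk=1 d=1 e=0 b=0
t2.Δ3 c=1 a=1 clk=1 d=1 e=1 b=0
t3.Δ0 c=1 a=1 clk=1 d=1 e=1 b=0
t3.Δ1 c=1 a=1 clk=0 d=1 e=1 b=0
t4.Δ0 c=1 a=1 clk=0 d=1 e=1 b=0
t4.Δ1 c=1 a=1 clk=1 d=1 e=1 b=0
t4.Δ2 c=0 a=1 clk=1 d=1 e=1 b=1
t4.Δ3 c=0 a=0 clk=1 d=1 e=0 b=1
t5.Δ0 c=0 a=0 clk=1 d=1 e=0 b=1
t5.Δ1 c=0 a=0 clk=0 d=1 e=0 b=1
t6.Δ0 c=0 a=0 clk=0 d=1 e=0 b=1
t6.Δ1 c=0 a=0 clk=1 d=1 e=0 b=1
t6.Δ2 c=1 a=0 clk=1 d=1 e=0 b=0
t6.Δ3 c=1 a=1 clk=1 d=1 e=1 b=0
t7.Δ0 c=1 a=1 clk=1 d=1 e=1 b=0
t7.Δ1 c=1 a=1 clk=0 d=1 e=1 b=0
t8.Δ0 c=1 a=1 clk=0 d=1 e=1 b=0
t8.Δ1 c=1 a=1 clk=1 d=1 e=1 b=0
t8.Δ2 c=0 a=1 clk=1 d=1 e=1 b=1
t8.Δ3 c=0 a=0 clk=1 d=1 e=0 b=1
t9.Δ0 c=0 a=0 clk=1 d=1 e=0 b=1
t9.Δ1 c=0 a=0 clk=0 d=1 e=0 b=1
t10.Δ0 c=0 a=0 clk=0 d=1 e=0 b=1
t10.Δ1 c=0 a=0 clk=1 d=1 e=0 b=1
t10.Δ2 c=1 a=0 clk=1 d=1 e=0 b=0
t10.Δ3 c=1 a=1 clk=1 d=1 e=1 b=0

0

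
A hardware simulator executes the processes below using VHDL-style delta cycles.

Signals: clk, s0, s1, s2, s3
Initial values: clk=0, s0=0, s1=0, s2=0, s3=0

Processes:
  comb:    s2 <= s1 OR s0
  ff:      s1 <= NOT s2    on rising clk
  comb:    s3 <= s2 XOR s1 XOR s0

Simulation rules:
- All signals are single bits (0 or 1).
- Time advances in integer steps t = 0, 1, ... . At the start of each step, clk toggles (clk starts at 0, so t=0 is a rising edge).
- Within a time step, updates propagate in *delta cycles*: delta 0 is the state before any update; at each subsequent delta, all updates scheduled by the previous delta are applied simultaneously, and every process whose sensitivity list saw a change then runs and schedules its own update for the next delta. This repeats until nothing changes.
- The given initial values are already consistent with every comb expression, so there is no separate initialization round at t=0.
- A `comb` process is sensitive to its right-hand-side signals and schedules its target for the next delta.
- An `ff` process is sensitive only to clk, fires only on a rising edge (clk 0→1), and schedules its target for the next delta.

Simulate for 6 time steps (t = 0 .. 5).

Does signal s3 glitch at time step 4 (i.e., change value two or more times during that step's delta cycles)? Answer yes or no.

yes

t=0 Δ0: s3=0 s1=0 s0=0 clk=0 s2=0
  Δ1: clk:0→1
  Δ2: s1:0→1
  Δ3: s3:0→1, s2:0→1
  Δ4: s3:1→0
  (4Δ to stable)
t=1 Δ0: s3=0 s1=1 s0=0 clk=1 s2=1
  Δ1: clk:1→0
  (1Δ to stable)
t=2 Δ0: s3=0 s1=1 s0=0 clk=0 s2=1
  Δ1: clk:0→1
  Δ2: s1:1→0
  Δ3: s3:0→1, s2:1→0
  Δ4: s3:1→0
  (4Δ to stable)
t=3 Δ0: s3=0 s1=0 s0=0 clk=1 s2=0
  Δ1: clk:1→0
  (1Δ to stable)
t=4 Δ0: s3=0 s1=0 s0=0 clk=0 s2=0
  Δ1: clk:0→1
  Δ2: s1:0→1
  Δ3: s3:0→1, s2:0→1
  Δ4: s3:1→0
  (4Δ to stable)
t=5 Δ0: s3=0 s1=1 s0=0 clk=1 s2=1
  Δ1: clk:1→0
  (1Δ to stable)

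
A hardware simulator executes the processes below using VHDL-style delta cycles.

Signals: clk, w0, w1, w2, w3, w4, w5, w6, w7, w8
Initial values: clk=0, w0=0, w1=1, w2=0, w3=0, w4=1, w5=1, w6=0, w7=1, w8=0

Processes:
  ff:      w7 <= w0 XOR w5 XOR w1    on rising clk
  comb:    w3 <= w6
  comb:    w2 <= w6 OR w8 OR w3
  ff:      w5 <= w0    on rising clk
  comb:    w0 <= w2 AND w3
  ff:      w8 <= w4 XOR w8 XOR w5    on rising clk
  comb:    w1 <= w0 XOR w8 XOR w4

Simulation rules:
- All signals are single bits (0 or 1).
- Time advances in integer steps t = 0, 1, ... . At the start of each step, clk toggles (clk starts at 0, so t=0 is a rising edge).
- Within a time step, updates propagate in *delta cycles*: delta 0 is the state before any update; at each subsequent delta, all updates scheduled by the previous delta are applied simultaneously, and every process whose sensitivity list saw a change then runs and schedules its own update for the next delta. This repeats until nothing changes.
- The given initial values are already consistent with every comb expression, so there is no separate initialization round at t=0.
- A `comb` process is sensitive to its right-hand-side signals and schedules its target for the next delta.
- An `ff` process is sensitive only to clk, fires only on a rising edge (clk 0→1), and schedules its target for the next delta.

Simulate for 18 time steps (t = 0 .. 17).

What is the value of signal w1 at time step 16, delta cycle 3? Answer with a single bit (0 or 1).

1

t0.Δ0 w4=1 w2=0 w8=0 w6=0 clk=0 w5=1 w3=0 w1=1 w7=1 w0=0
t0.Δ1 w4=1 w2=0 w8=0 w6=0 clk=1 w5=1 w3=0 w1=1 w7=1 w0=0
t0.Δ2 w4=1 w2=0 w8=0 w6=0 clk=1 w5=0 w3=0 w1=1 w7=0 w0=0
t1.Δ0 w4=1 w2=0 w8=0 w6=0 clk=1 w5=0 w3=0 w1=1 w7=0 w0=0
t1.Δ1 w4=1 w2=0 w8=0 w6=0 clk=0 w5=0 w3=0 w1=1 w7=0 w0=0
t2.Δ0 w4=1 w2=0 w8=0 w6=0 clk=0 w5=0 w3=0 w1=1 w7=0 w0=0
t2.Δ1 w4=1 w2=0 w8=0 w6=0 clk=1 w5=0 w3=0 w1=1 w7=0 w0=0
t2.Δ2 w4=1 w2=0 w8=1 w6=0 clk=1 w5=0 w3=0 w1=1 w7=1 w0=0
t2.Δ3 w4=1 w2=1 w8=1 w6=0 clk=1 w5=0 w3=0 w1=0 w7=1 w0=0
t3.Δ0 w4=1 w2=1 w8=1 w6=0 clk=1 w5=0 w3=0 w1=0 w7=1 w0=0
t3.Δ1 w4=1 w2=1 w8=1 w6=0 clk=0 w5=0 w3=0 w1=0 w7=1 w0=0
t4.Δ0 w4=1 w2=1 w8=1 w6=0 clk=0 w5=0 w3=0 w1=0 w7=1 w0=0
t4.Δ1 w4=1 w2=1 w8=1 w6=0 clk=1 w5=0 w3=0 w1=0 w7=1 w0=0
t4.Δ2 w4=1 w2=1 w8=0 w6=0 clk=1 w5=0 w3=0 w1=0 w7=0 w0=0
t4.Δ3 w4=1 w2=0 w8=0 w6=0 clk=1 w5=0 w3=0 w1=1 w7=0 w0=0
t5.Δ0 w4=1 w2=0 w8=0 w6=0 clk=1 w5=0 w3=0 w1=1 w7=0 w0=0
t5.Δ1 w4=1 w2=0 w8=0 w6=0 clk=0 w5=0 w3=0 w1=1 w7=0 w0=0
t6.Δ0 w4=1 w2=0 w8=0 w6=0 clk=0 w5=0 w3=0 w1=1 w7=0 w0=0
t6.Δ1 w4=1 w2=0 w8=0 w6=0 clk=1 w5=0 w3=0 w1=1 w7=0 w0=0
t6.Δ2 w4=1 w2=0 w8=1 w6=0 clk=1 w5=0 w3=0 w1=1 w7=1 w0=0
t6.Δ3 w4=1 w2=1 w8=1 w6=0 clk=1 w5=0 w3=0 w1=0 w7=1 w0=0
t7.Δ0 w4=1 w2=1 w8=1 w6=0 clk=1 w5=0 w3=0 w1=0 w7=1 w0=0
t7.Δ1 w4=1 w2=1 w8=1 w6=0 clk=0 w5=0 w3=0 w1=0 w7=1 w0=0
t8.Δ0 w4=1 w2=1 w8=1 w6=0 clk=0 w5=0 w3=0 w1=0 w7=1 w0=0
t8.Δ1 w4=1 w2=1 w8=1 w6=0 clk=1 w5=0 w3=0 w1=0 w7=1 w0=0
t8.Δ2 w4=1 w2=1 w8=0 w6=0 clk=1 w5=0 w3=0 w1=0 w7=0 w0=0
t8.Δ3 w4=1 w2=0 w8=0 w6=0 clk=1 w5=0 w3=0 w1=1 w7=0 w0=0
t9.Δ0 w4=1 w2=0 w8=0 w6=0 clk=1 w5=0 w3=0 w1=1 w7=0 w0=0
t9.Δ1 w4=1 w2=0 w8=0 w6=0 clk=0 w5=0 w3=0 w1=1 w7=0 w0=0
t10.Δ0 w4=1 w2=0 w8=0 w6=0 clk=0 w5=0 w3=0 w1=1 w7=0 w0=0
t10.Δ1 w4=1 w2=0 w8=0 w6=0 clk=1 w5=0 w3=0 w1=1 w7=0 w0=0
t10.Δ2 w4=1 w2=0 w8=1 w6=0 clk=1 w5=0 w3=0 w1=1 w7=1 w0=0
t10.Δ3 w4=1 w2=1 w8=1 w6=0 clk=1 w5=0 w3=0 w1=0 w7=1 w0=0
t11.Δ0 w4=1 w2=1 w8=1 w6=0 clk=1 w5=0 w3=0 w1=0 w7=1 w0=0
t11.Δ1 w4=1 w2=1 w8=1 w6=0 clk=0 w5=0 w3=0 w1=0 w7=1 w0=0
t12.Δ0 w4=1 w2=1 w8=1 w6=0 clk=0 w5=0 w3=0 w1=0 w7=1 w0=0
t12.Δ1 w4=1 w2=1 w8=1 w6=0 clk=1 w5=0 w3=0 w1=0 w7=1 w0=0
t12.Δ2 w4=1 w2=1 w8=0 w6=0 clk=1 w5=0 w3=0 w1=0 w7=0 w0=0
t12.Δ3 w4=1 w2=0 w8=0 w6=0 clk=1 w5=0 w3=0 w1=1 w7=0 w0=0
t13.Δ0 w4=1 w2=0 w8=0 w6=0 clk=1 w5=0 w3=0 w1=1 w7=0 w0=0
t13.Δ1 w4=1 w2=0 w8=0 w6=0 clk=0 w5=0 w3=0 w1=1 w7=0 w0=0
t14.Δ0 w4=1 w2=0 w8=0 w6=0 clk=0 w5=0 w3=0 w1=1 w7=0 w0=0
t14.Δ1 w4=1 w2=0 w8=0 w6=0 clk=1 w5=0 w3=0 w1=1 w7=0 w0=0
t14.Δ2 w4=1 w2=0 w8=1 w6=0 clk=1 w5=0 w3=0 w1=1 w7=1 w0=0
t14.Δ3 w4=1 w2=1 w8=1 w6=0 clk=1 w5=0 w3=0 w1=0 w7=1 w0=0
t15.Δ0 w4=1 w2=1 w8=1 w6=0 clk=1 w5=0 w3=0 w1=0 w7=1 w0=0
t15.Δ1 w4=1 w2=1 w8=1 w6=0 clk=0 w5=0 w3=0 w1=0 w7=1 w0=0
t16.Δ0 w4=1 w2=1 w8=1 w6=0 clk=0 w5=0 w3=0 w1=0 w7=1 w0=0
t16.Δ1 w4=1 w2=1 w8=1 w6=0 clk=1 w5=0 w3=0 w1=0 w7=1 w0=0
t16.Δ2 w4=1 w2=1 w8=0 w6=0 clk=1 w5=0 w3=0 w1=0 w7=0 w0=0
t16.Δ3 w4=1 w2=0 w8=0 w6=0 clk=1 w5=0 w3=0 w1=1 w7=0 w0=0
t17.Δ0 w4=1 w2=0 w8=0 w6=0 clk=1 w5=0 w3=0 w1=1 w7=0 w0=0
t17.Δ1 w4=1 w2=0 w8=0 w6=0 clk=0 w5=0 w3=0 w1=1 w7=0 w0=0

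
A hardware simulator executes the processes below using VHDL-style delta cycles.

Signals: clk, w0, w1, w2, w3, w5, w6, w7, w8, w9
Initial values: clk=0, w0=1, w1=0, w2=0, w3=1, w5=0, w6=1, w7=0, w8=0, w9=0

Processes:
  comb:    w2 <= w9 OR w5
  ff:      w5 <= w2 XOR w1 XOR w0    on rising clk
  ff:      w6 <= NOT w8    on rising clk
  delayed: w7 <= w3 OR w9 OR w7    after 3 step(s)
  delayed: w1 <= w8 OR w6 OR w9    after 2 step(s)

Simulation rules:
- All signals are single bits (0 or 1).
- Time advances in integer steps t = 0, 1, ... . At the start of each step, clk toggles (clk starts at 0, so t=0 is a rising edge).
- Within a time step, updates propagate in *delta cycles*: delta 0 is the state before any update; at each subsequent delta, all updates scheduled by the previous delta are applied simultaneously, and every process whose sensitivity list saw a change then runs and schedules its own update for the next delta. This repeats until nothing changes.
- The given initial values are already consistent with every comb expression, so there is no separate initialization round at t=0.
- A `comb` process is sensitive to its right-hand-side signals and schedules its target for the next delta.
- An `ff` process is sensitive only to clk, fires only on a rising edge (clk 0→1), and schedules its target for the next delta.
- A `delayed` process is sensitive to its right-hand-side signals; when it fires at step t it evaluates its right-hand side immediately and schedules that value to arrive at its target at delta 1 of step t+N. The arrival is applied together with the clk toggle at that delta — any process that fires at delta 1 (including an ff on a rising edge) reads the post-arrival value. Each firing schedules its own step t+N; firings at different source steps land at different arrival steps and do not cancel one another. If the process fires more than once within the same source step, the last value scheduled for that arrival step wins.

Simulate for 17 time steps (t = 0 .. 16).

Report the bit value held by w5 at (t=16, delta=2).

[bits: w5,w7,w3,w1,w9,w8,w2,w0,clk,w6]
t=0: Δ0=0010000101 Δ1=0010000111 Δ2=1010000111 Δ3=1010001111 | 3Δ
t=1: Δ0=1010001111 Δ1=1010001101 | 1Δ
t=2: Δ0=1010001101 Δ1=1010001111 Δ2=0010001111 Δ3=0010000111 | 3Δ
t=3: Δ0=0010000111 Δ1=0010000101 | 1Δ
t=4: Δ0=0010000101 Δ1=0010000111 Δ2=1010000111 Δ3=1010001111 | 3Δ
t=5: Δ0=1010001111 Δ1=1010001101 | 1Δ
t=6: Δ0=1010001101 Δ1=1010001111 Δ2=0010001111 Δ3=0010000111 | 3Δ
t=7: Δ0=0010000111 Δ1=0010000101 | 1Δ
t=8: Δ0=0010000101 Δ1=0010000111 Δ2=1010000111 Δ3=1010001111 | 3Δ
t=9: Δ0=1010001111 Δ1=1010001101 | 1Δ
t=10: Δ0=1010001101 Δ1=1010001111 Δ2=0010001111 Δ3=0010000111 | 3Δ
t=11: Δ0=0010000111 Δ1=0010000101 | 1Δ
t=12: Δ0=0010000101 Δ1=0010000111 Δ2=1010000111 Δ3=1010001111 | 3Δ
t=13: Δ0=1010001111 Δ1=1010001101 | 1Δ
t=14: Δ0=1010001101 Δ1=1010001111 Δ2=0010001111 Δ3=0010000111 | 3Δ
t=15: Δ0=0010000111 Δ1=0010000101 | 1Δ
t=16: Δ0=0010000101 Δ1=0010000111 Δ2=1010000111 Δ3=1010001111 | 3Δ

1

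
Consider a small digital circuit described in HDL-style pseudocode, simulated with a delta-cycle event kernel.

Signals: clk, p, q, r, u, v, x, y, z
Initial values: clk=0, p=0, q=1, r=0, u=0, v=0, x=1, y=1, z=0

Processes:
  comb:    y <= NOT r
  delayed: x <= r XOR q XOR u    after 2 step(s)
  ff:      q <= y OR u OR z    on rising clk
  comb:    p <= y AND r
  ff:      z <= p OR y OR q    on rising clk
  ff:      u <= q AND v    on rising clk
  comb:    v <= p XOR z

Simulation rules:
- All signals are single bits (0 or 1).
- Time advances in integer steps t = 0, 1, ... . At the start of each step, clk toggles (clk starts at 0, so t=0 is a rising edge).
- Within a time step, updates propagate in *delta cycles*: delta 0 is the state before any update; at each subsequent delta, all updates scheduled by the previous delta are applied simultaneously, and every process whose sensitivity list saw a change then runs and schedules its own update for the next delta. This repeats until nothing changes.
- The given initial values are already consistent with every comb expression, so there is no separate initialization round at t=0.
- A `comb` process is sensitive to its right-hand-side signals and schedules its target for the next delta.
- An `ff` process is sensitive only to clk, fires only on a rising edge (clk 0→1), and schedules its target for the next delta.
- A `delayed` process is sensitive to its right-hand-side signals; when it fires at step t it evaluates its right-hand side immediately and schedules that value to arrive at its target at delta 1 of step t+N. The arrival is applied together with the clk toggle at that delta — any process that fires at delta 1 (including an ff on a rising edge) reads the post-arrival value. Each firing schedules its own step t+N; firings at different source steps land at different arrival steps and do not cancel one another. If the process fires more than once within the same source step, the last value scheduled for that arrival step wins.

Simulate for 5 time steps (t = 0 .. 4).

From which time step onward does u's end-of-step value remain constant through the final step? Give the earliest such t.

[bits: z,u,r,x,p,y,v,clk,q]
t=0: Δ0=000101001 Δ1=000101011 Δ2=100101011 Δ3=100101111 | 3Δ
t=1: Δ0=100101111 Δ1=100101101 | 1Δ
t=2: Δ0=100101101 Δ1=100101111 Δ2=110101111 | 2Δ
t=3: Δ0=110101111 Δ1=110101101 | 1Δ
t=4: Δ0=110101101 Δ1=110001111 | 1Δ

2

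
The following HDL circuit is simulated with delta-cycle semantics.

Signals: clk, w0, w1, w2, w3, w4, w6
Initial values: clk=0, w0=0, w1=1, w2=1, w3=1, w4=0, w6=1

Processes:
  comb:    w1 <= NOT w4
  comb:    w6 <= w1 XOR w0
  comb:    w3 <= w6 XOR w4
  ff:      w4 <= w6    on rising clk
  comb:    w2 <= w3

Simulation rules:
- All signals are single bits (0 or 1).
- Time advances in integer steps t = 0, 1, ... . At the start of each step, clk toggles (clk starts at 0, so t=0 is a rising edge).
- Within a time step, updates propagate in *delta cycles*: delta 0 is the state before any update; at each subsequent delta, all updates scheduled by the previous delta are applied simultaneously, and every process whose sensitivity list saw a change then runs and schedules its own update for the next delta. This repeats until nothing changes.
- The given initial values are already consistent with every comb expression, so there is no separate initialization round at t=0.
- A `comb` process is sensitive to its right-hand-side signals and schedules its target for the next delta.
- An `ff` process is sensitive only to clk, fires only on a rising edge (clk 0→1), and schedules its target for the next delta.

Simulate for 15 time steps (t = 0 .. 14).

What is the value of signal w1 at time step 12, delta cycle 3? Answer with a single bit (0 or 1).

0

t=0 Δ0: w1=1 w2=1 w6=1 w0=0 clk=0 w4=0 w3=1
  Δ1: clk:0→1
  Δ2: w4:0→1
  Δ3: w1:1→0, w3:1→0
  Δ4: w2:1→0, w6:1→0
  Δ5: w3:0→1
  Δ6: w2:0→1
  (6Δ to stable)
t=1 Δ0: w1=0 w2=1 w6=0 w0=0 clk=1 w4=1 w3=1
  Δ1: clk:1→0
  (1Δ to stable)
t=2 Δ0: w1=0 w2=1 w6=0 w0=0 clk=0 w4=1 w3=1
  Δ1: clk:0→1
  Δ2: w4:1→0
  Δ3: w1:0→1, w3:1→0
  Δ4: w2:1→0, w6:0→1
  Δ5: w3:0→1
  Δ6: w2:0→1
  (6Δ to stable)
t=3 Δ0: w1=1 w2=1 w6=1 w0=0 clk=1 w4=0 w3=1
  Δ1: clk:1→0
  (1Δ to stable)
t=4 Δ0: w1=1 w2=1 w6=1 w0=0 clk=0 w4=0 w3=1
  Δ1: clk:0→1
  Δ2: w4:0→1
  Δ3: w1:1→0, w3:1→0
  Δ4: w2:1→0, w6:1→0
  Δ5: w3:0→1
  Δ6: w2:0→1
  (6Δ to stable)
t=5 Δ0: w1=0 w2=1 w6=0 w0=0 clk=1 w4=1 w3=1
  Δ1: clk:1→0
  (1Δ to stable)
t=6 Δ0: w1=0 w2=1 w6=0 w0=0 clk=0 w4=1 w3=1
  Δ1: clk:0→1
  Δ2: w4:1→0
  Δ3: w1:0→1, w3:1→0
  Δ4: w2:1→0, w6:0→1
  Δ5: w3:0→1
  Δ6: w2:0→1
  (6Δ to stable)
t=7 Δ0: w1=1 w2=1 w6=1 w0=0 clk=1 w4=0 w3=1
  Δ1: clk:1→0
  (1Δ to stable)
t=8 Δ0: w1=1 w2=1 w6=1 w0=0 clk=0 w4=0 w3=1
  Δ1: clk:0→1
  Δ2: w4:0→1
  Δ3: w1:1→0, w3:1→0
  Δ4: w2:1→0, w6:1→0
  Δ5: w3:0→1
  Δ6: w2:0→1
  (6Δ to stable)
t=9 Δ0: w1=0 w2=1 w6=0 w0=0 clk=1 w4=1 w3=1
  Δ1: clk:1→0
  (1Δ to stable)
t=10 Δ0: w1=0 w2=1 w6=0 w0=0 clk=0 w4=1 w3=1
  Δ1: clk:0→1
  Δ2: w4:1→0
  Δ3: w1:0→1, w3:1→0
  Δ4: w2:1→0, w6:0→1
  Δ5: w3:0→1
  Δ6: w2:0→1
  (6Δ to stable)
t=11 Δ0: w1=1 w2=1 w6=1 w0=0 clk=1 w4=0 w3=1
  Δ1: clk:1→0
  (1Δ to stable)
t=12 Δ0: w1=1 w2=1 w6=1 w0=0 clk=0 w4=0 w3=1
  Δ1: clk:0→1
  Δ2: w4:0→1
  Δ3: w1:1→0, w3:1→0
  Δ4: w2:1→0, w6:1→0
  Δ5: w3:0→1
  Δ6: w2:0→1
  (6Δ to stable)
t=13 Δ0: w1=0 w2=1 w6=0 w0=0 clk=1 w4=1 w3=1
  Δ1: clk:1→0
  (1Δ to stable)
t=14 Δ0: w1=0 w2=1 w6=0 w0=0 clk=0 w4=1 w3=1
  Δ1: clk:0→1
  Δ2: w4:1→0
  Δ3: w1:0→1, w3:1→0
  Δ4: w2:1→0, w6:0→1
  Δ5: w3:0→1
  Δ6: w2:0→1
  (6Δ to stable)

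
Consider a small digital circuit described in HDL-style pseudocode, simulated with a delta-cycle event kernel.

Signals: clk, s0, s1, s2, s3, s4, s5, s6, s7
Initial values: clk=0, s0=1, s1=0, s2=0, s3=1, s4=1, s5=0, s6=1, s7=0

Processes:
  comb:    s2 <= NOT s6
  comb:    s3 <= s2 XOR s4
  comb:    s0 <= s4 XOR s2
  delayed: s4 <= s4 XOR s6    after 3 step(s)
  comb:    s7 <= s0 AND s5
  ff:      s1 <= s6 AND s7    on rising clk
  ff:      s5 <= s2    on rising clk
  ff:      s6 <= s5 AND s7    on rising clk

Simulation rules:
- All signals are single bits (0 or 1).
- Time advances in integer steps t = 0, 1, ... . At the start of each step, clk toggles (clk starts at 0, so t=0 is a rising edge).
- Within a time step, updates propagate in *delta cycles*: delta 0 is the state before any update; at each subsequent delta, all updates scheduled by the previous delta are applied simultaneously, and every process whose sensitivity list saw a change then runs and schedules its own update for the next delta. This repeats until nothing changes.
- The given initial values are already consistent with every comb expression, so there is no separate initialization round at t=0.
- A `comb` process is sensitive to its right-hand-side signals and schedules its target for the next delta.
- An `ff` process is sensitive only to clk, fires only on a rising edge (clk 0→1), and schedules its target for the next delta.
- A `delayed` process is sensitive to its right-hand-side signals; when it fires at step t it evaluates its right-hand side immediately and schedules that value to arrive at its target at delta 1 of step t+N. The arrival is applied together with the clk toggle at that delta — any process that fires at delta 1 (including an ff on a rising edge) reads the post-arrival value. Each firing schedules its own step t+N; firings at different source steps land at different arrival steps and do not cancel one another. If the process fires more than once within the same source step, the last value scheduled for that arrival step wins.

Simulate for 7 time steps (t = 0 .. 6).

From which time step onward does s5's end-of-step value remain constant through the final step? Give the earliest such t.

2

[bits: s5,s0,s6,s4,s1,s3,s2,s7,clk]
t=0: Δ0=011101000 Δ1=011101001 Δ2=010101001 Δ3=010101101 Δ4=000100101 | 4Δ
t=1: Δ0=000100101 Δ1=000100100 | 1Δ
t=2: Δ0=000100100 Δ1=000100101 Δ2=100100101 | 2Δ
t=3: Δ0=100100101 Δ1=100100100 | 1Δ
t=4: Δ0=100100100 Δ1=100100101 | 1Δ
t=5: Δ0=100100101 Δ1=100100100 | 1Δ
t=6: Δ0=100100100 Δ1=100100101 | 1Δ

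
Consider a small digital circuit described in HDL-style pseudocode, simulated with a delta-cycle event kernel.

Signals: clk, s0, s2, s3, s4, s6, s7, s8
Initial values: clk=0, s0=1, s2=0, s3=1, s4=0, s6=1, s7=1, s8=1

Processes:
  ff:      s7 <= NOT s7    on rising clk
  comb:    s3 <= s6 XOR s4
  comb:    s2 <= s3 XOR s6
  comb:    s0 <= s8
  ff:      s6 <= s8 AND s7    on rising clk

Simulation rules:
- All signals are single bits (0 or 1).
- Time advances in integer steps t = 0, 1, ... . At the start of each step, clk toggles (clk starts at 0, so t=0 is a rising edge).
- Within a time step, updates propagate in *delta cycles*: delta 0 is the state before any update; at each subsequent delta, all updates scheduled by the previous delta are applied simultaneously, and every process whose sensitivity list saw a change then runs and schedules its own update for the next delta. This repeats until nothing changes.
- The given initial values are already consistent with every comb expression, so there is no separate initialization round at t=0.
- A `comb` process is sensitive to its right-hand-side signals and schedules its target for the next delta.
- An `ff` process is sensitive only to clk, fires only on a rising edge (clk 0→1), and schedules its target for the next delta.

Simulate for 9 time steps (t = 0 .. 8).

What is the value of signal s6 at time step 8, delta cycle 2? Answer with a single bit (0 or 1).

t=0 Δ0: s2=0 s7=1 s6=1 s4=0 s0=1 s8=1 clk=0 s3=1
  Δ1: clk:0→1
  Δ2: s7:1→0
  (2Δ to stable)
t=1 Δ0: s2=0 s7=0 s6=1 s4=0 s0=1 s8=1 clk=1 s3=1
  Δ1: clk:1→0
  (1Δ to stable)
t=2 Δ0: s2=0 s7=0 s6=1 s4=0 s0=1 s8=1 clk=0 s3=1
  Δ1: clk:0→1
  Δ2: s7:0→1, s6:1→0
  Δ3: s2:0→1, s3:1→0
  Δ4: s2:1→0
  (4Δ to stable)
t=3 Δ0: s2=0 s7=1 s6=0 s4=0 s0=1 s8=1 clk=1 s3=0
  Δ1: clk:1→0
  (1Δ to stable)
t=4 Δ0: s2=0 s7=1 s6=0 s4=0 s0=1 s8=1 clk=0 s3=0
  Δ1: clk:0→1
  Δ2: s7:1→0, s6:0→1
  Δ3: s2:0→1, s3:0→1
  Δ4: s2:1→0
  (4Δ to stable)
t=5 Δ0: s2=0 s7=0 s6=1 s4=0 s0=1 s8=1 clk=1 s3=1
  Δ1: clk:1→0
  (1Δ to stable)
t=6 Δ0: s2=0 s7=0 s6=1 s4=0 s0=1 s8=1 clk=0 s3=1
  Δ1: clk:0→1
  Δ2: s7:0→1, s6:1→0
  Δ3: s2:0→1, s3:1→0
  Δ4: s2:1→0
  (4Δ to stable)
t=7 Δ0: s2=0 s7=1 s6=0 s4=0 s0=1 s8=1 clk=1 s3=0
  Δ1: clk:1→0
  (1Δ to stable)
t=8 Δ0: s2=0 s7=1 s6=0 s4=0 s0=1 s8=1 clk=0 s3=0
  Δ1: clk:0→1
  Δ2: s7:1→0, s6:0→1
  Δ3: s2:0→1, s3:0→1
  Δ4: s2:1→0
  (4Δ to stable)

1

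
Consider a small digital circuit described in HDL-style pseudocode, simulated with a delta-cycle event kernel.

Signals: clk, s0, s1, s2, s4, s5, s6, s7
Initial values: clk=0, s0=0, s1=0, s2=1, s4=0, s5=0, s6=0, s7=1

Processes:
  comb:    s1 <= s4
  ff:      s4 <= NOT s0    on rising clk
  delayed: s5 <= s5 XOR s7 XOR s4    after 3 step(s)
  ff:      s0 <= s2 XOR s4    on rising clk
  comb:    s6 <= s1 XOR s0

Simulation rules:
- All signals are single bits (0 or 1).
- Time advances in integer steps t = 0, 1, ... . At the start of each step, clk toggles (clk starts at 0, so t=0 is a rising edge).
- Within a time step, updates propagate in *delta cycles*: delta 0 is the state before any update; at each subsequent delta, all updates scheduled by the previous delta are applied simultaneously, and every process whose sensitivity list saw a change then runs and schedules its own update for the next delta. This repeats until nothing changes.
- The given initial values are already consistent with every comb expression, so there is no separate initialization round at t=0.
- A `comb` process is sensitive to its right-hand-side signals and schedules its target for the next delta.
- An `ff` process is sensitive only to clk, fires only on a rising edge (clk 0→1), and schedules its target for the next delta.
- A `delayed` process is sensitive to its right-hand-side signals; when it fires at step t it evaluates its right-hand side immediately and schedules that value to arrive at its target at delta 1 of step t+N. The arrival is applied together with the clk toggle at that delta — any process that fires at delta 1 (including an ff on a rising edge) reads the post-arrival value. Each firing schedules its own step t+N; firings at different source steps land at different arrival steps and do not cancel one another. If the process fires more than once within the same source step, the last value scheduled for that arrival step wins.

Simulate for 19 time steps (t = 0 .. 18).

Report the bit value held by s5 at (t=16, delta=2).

0

t0.Δ0 s5=0 s0=0 s6=0 s1=0 s7=1 clk=0 s2=1 s4=0
t0.Δ1 s5=0 s0=0 s6=0 s1=0 s7=1 clk=1 s2=1 s4=0
t0.Δ2 s5=0 s0=1 s6=0 s1=0 s7=1 clk=1 s2=1 s4=1
t0.Δ3 s5=0 s0=1 s6=1 s1=1 s7=1 clk=1 s2=1 s4=1
t0.Δ4 s5=0 s0=1 s6=0 s1=1 s7=1 clk=1 s2=1 s4=1
t1.Δ0 s5=0 s0=1 s6=0 s1=1 s7=1 clk=1 s2=1 s4=1
t1.Δ1 s5=0 s0=1 s6=0 s1=1 s7=1 clk=0 s2=1 s4=1
t2.Δ0 s5=0 s0=1 s6=0 s1=1 s7=1 clk=0 s2=1 s4=1
t2.Δ1 s5=0 s0=1 s6=0 s1=1 s7=1 clk=1 s2=1 s4=1
t2.Δ2 s5=0 s0=0 s6=0 s1=1 s7=1 clk=1 s2=1 s4=0
t2.Δ3 s5=0 s0=0 s6=1 s1=0 s7=1 clk=1 s2=1 s4=0
t2.Δ4 s5=0 s0=0 s6=0 s1=0 s7=1 clk=1 s2=1 s4=0
t3.Δ0 s5=0 s0=0 s6=0 s1=0 s7=1 clk=1 s2=1 s4=0
t3.Δ1 s5=0 s0=0 s6=0 s1=0 s7=1 clk=0 s2=1 s4=0
t4.Δ0 s5=0 s0=0 s6=0 s1=0 s7=1 clk=0 s2=1 s4=0
t4.Δ1 s5=0 s0=0 s6=0 s1=0 s7=1 clk=1 s2=1 s4=0
t4.Δ2 s5=0 s0=1 s6=0 s1=0 s7=1 clk=1 s2=1 s4=1
t4.Δ3 s5=0 s0=1 s6=1 s1=1 s7=1 clk=1 s2=1 s4=1
t4.Δ4 s5=0 s0=1 s6=0 s1=1 s7=1 clk=1 s2=1 s4=1
t5.Δ0 s5=0 s0=1 s6=0 s1=1 s7=1 clk=1 s2=1 s4=1
t5.Δ1 s5=1 s0=1 s6=0 s1=1 s7=1 clk=0 s2=1 s4=1
t6.Δ0 s5=1 s0=1 s6=0 s1=1 s7=1 clk=0 s2=1 s4=1
t6.Δ1 s5=1 s0=1 s6=0 s1=1 s7=1 clk=1 s2=1 s4=1
t6.Δ2 s5=1 s0=0 s6=0 s1=1 s7=1 clk=1 s2=1 s4=0
t6.Δ3 s5=1 s0=0 s6=1 s1=0 s7=1 clk=1 s2=1 s4=0
t6.Δ4 s5=1 s0=0 s6=0 s1=0 s7=1 clk=1 s2=1 s4=0
t7.Δ0 s5=1 s0=0 s6=0 s1=0 s7=1 clk=1 s2=1 s4=0
t7.Δ1 s5=0 s0=0 s6=0 s1=0 s7=1 clk=0 s2=1 s4=0
t8.Δ0 s5=0 s0=0 s6=0 s1=0 s7=1 clk=0 s2=1 s4=0
t8.Δ1 s5=1 s0=0 s6=0 s1=0 s7=1 clk=1 s2=1 s4=0
t8.Δ2 s5=1 s0=1 s6=0 s1=0 s7=1 clk=1 s2=1 s4=1
t8.Δ3 s5=1 s0=1 s6=1 s1=1 s7=1 clk=1 s2=1 s4=1
t8.Δ4 s5=1 s0=1 s6=0 s1=1 s7=1 clk=1 s2=1 s4=1
t9.Δ0 s5=1 s0=1 s6=0 s1=1 s7=1 clk=1 s2=1 s4=1
t9.Δ1 s5=0 s0=1 s6=0 s1=1 s7=1 clk=0 s2=1 s4=1
t10.Δ0 s5=0 s0=1 s6=0 s1=1 s7=1 clk=0 s2=1 s4=1
t10.Δ1 s5=1 s0=1 s6=0 s1=1 s7=1 clk=1 s2=1 s4=1
t10.Δ2 s5=1 s0=0 s6=0 s1=1 s7=1 clk=1 s2=1 s4=0
t10.Δ3 s5=1 s0=0 s6=1 s1=0 s7=1 clk=1 s2=1 s4=0
t10.Δ4 s5=1 s0=0 s6=0 s1=0 s7=1 clk=1 s2=1 s4=0
t11.Δ0 s5=1 s0=0 s6=0 s1=0 s7=1 clk=1 s2=1 s4=0
t11.Δ1 s5=1 s0=0 s6=0 s1=0 s7=1 clk=0 s2=1 s4=0
t12.Δ0 s5=1 s0=0 s6=0 s1=0 s7=1 clk=0 s2=1 s4=0
t12.Δ1 s5=0 s0=0 s6=0 s1=0 s7=1 clk=1 s2=1 s4=0
t12.Δ2 s5=0 s0=1 s6=0 s1=0 s7=1 clk=1 s2=1 s4=1
t12.Δ3 s5=0 s0=1 s6=1 s1=1 s7=1 clk=1 s2=1 s4=1
t12.Δ4 s5=0 s0=1 s6=0 s1=1 s7=1 clk=1 s2=1 s4=1
t13.Δ0 s5=0 s0=1 s6=0 s1=1 s7=1 clk=1 s2=1 s4=1
t13.Δ1 s5=0 s0=1 s6=0 s1=1 s7=1 clk=0 s2=1 s4=1
t14.Δ0 s5=0 s0=1 s6=0 s1=1 s7=1 clk=0 s2=1 s4=1
t14.Δ1 s5=0 s0=1 s6=0 s1=1 s7=1 clk=1 s2=1 s4=1
t14.Δ2 s5=0 s0=0 s6=0 s1=1 s7=1 clk=1 s2=1 s4=0
t14.Δ3 s5=0 s0=0 s6=1 s1=0 s7=1 clk=1 s2=1 s4=0
t14.Δ4 s5=0 s0=0 s6=0 s1=0 s7=1 clk=1 s2=1 s4=0
t15.Δ0 s5=0 s0=0 s6=0 s1=0 s7=1 clk=1 s2=1 s4=0
t15.Δ1 s5=0 s0=0 s6=0 s1=0 s7=1 clk=0 s2=1 s4=0
t16.Δ0 s5=0 s0=0 s6=0 s1=0 s7=1 clk=0 s2=1 s4=0
t16.Δ1 s5=0 s0=0 s6=0 s1=0 s7=1 clk=1 s2=1 s4=0
t16.Δ2 s5=0 s0=1 s6=0 s1=0 s7=1 clk=1 s2=1 s4=1
t16.Δ3 s5=0 s0=1 s6=1 s1=1 s7=1 clk=1 s2=1 s4=1
t16.Δ4 s5=0 s0=1 s6=0 s1=1 s7=1 clk=1 s2=1 s4=1
t17.Δ0 s5=0 s0=1 s6=0 s1=1 s7=1 clk=1 s2=1 s4=1
t17.Δ1 s5=1 s0=1 s6=0 s1=1 s7=1 clk=0 s2=1 s4=1
t18.Δ0 s5=1 s0=1 s6=0 s1=1 s7=1 clk=0 s2=1 s4=1
t18.Δ1 s5=1 s0=1 s6=0 s1=1 s7=1 clk=1 s2=1 s4=1
t18.Δ2 s5=1 s0=0 s6=0 s1=1 s7=1 clk=1 s2=1 s4=0
t18.Δ3 s5=1 s0=0 s6=1 s1=0 s7=1 clk=1 s2=1 s4=0
t18.Δ4 s5=1 s0=0 s6=0 s1=0 s7=1 clk=1 s2=1 s4=0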